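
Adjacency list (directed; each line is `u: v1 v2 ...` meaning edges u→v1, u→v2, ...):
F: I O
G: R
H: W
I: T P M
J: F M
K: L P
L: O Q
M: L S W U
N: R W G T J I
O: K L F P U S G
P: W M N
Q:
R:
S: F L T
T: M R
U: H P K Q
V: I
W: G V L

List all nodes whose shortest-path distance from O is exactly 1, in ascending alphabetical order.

Level 0: O
Level 1: F, G, K, L, P, S, U
Level 2: H, I, M, N, Q, R, T, W
Level 3: J, V

F, G, K, L, P, S, U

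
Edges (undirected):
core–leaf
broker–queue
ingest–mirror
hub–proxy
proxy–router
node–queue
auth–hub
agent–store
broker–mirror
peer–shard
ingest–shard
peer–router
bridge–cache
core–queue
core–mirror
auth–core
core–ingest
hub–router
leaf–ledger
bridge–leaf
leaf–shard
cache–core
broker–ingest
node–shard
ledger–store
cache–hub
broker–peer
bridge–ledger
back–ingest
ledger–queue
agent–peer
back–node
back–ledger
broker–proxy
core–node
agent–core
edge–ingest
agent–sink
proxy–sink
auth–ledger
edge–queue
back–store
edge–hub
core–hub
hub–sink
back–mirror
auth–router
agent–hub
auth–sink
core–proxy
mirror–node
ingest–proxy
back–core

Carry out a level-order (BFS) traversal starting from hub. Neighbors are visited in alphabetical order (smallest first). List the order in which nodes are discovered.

hub agent auth cache core edge proxy router sink peer store ledger bridge back ingest leaf mirror node queue broker shard

Visit hub; enqueue agent, auth, cache, core, edge, proxy, router, sink → queue [agent, auth, cache, core, edge, proxy, router, sink]
Visit agent; enqueue peer, store → queue [auth, cache, core, edge, proxy, router, sink, peer, store]
Visit auth; enqueue ledger → queue [cache, core, edge, proxy, router, sink, peer, store, ledger]
Visit cache; enqueue bridge → queue [core, edge, proxy, router, sink, peer, store, ledger, bridge]
Visit core; enqueue back, ingest, leaf, mirror, node, queue → queue [edge, proxy, router, sink, peer, store, ledger, bridge, back, ingest, leaf, mirror, node, queue]
Visit edge → queue [proxy, router, sink, peer, store, ledger, bridge, back, ingest, leaf, mirror, node, queue]
Visit proxy; enqueue broker → queue [router, sink, peer, store, ledger, bridge, back, ingest, leaf, mirror, node, queue, broker]
Visit router → queue [sink, peer, store, ledger, bridge, back, ingest, leaf, mirror, node, queue, broker]
Visit sink → queue [peer, store, ledger, bridge, back, ingest, leaf, mirror, node, queue, broker]
Visit peer; enqueue shard → queue [store, ledger, bridge, back, ingest, leaf, mirror, node, queue, broker, shard]
Visit store → queue [ledger, bridge, back, ingest, leaf, mirror, node, queue, broker, shard]
Visit ledger → queue [bridge, back, ingest, leaf, mirror, node, queue, broker, shard]
Visit bridge → queue [back, ingest, leaf, mirror, node, queue, broker, shard]
Visit back → queue [ingest, leaf, mirror, node, queue, broker, shard]
Visit ingest → queue [leaf, mirror, node, queue, broker, shard]
Visit leaf → queue [mirror, node, queue, broker, shard]
Visit mirror → queue [node, queue, broker, shard]
Visit node → queue [queue, broker, shard]
Visit queue → queue [broker, shard]
Visit broker → queue [shard]
Visit shard → queue []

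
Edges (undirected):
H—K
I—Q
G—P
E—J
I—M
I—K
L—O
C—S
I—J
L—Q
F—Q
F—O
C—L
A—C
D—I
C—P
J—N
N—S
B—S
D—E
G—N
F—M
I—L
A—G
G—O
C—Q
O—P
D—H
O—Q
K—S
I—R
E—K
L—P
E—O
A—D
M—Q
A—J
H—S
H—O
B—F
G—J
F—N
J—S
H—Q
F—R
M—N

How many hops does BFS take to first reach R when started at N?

Level 0: N
Level 1: F, G, J, M, S
Level 2: A, B, C, E, H, I, K, O, P, Q, R
Level 3: D, L
R first appears at level 2.

2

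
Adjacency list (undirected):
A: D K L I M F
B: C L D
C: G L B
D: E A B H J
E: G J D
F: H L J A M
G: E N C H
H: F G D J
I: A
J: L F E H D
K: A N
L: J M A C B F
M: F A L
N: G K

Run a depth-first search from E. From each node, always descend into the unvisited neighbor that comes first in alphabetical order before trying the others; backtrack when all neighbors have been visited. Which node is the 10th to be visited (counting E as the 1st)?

Visit E
E → D
D → A
A → F
F → H
H → G
G → C
C → B
B → L
L → J
L → M
G → N
N → K
A → I

Visit order: E, D, A, F, H, G, C, B, L, J, M, N, K, I

J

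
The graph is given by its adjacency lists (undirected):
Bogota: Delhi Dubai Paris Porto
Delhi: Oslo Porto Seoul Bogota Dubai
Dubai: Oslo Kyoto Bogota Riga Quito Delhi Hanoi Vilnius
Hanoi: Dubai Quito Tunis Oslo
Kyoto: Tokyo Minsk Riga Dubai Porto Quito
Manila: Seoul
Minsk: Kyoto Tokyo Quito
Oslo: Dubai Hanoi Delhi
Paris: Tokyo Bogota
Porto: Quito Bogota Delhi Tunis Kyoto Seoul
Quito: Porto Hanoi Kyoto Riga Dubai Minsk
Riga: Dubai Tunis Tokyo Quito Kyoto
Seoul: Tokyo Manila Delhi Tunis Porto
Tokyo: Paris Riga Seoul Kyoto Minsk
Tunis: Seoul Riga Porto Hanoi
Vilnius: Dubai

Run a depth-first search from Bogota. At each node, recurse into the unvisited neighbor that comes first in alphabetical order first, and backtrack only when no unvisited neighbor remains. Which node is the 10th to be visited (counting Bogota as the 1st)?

Paris

Visit Bogota
Bogota → Delhi
Delhi → Dubai
Dubai → Hanoi
Hanoi → Oslo
Hanoi → Quito
Quito → Kyoto
Kyoto → Minsk
Minsk → Tokyo
Tokyo → Paris
Tokyo → Riga
Riga → Tunis
Tunis → Porto
Porto → Seoul
Seoul → Manila
Dubai → Vilnius

Visit order: Bogota, Delhi, Dubai, Hanoi, Oslo, Quito, Kyoto, Minsk, Tokyo, Paris, Riga, Tunis, Porto, Seoul, Manila, Vilnius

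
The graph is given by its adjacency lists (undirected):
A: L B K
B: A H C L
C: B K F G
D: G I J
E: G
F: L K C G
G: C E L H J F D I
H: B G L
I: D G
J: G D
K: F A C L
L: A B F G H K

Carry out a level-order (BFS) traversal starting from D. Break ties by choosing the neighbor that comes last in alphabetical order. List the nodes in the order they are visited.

D, J, I, G, L, H, F, E, C, K, B, A

Visit D; enqueue J, I, G → queue [J, I, G]
Visit J → queue [I, G]
Visit I → queue [G]
Visit G; enqueue L, H, F, E, C → queue [L, H, F, E, C]
Visit L; enqueue K, B, A → queue [H, F, E, C, K, B, A]
Visit H → queue [F, E, C, K, B, A]
Visit F → queue [E, C, K, B, A]
Visit E → queue [C, K, B, A]
Visit C → queue [K, B, A]
Visit K → queue [B, A]
Visit B → queue [A]
Visit A → queue []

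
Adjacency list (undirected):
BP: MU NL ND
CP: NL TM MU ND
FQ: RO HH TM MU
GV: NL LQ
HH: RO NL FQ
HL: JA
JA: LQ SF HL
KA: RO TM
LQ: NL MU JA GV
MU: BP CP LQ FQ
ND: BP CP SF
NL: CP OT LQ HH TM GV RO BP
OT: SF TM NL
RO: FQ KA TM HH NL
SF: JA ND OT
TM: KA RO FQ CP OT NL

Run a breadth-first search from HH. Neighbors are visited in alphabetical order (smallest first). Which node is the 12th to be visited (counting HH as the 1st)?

Visit HH; enqueue FQ, NL, RO → queue [FQ, NL, RO]
Visit FQ; enqueue MU, TM → queue [NL, RO, MU, TM]
Visit NL; enqueue BP, CP, GV, LQ, OT → queue [RO, MU, TM, BP, CP, GV, LQ, OT]
Visit RO; enqueue KA → queue [MU, TM, BP, CP, GV, LQ, OT, KA]
Visit MU → queue [TM, BP, CP, GV, LQ, OT, KA]
Visit TM → queue [BP, CP, GV, LQ, OT, KA]
Visit BP; enqueue ND → queue [CP, GV, LQ, OT, KA, ND]
Visit CP → queue [GV, LQ, OT, KA, ND]
Visit GV → queue [LQ, OT, KA, ND]
Visit LQ; enqueue JA → queue [OT, KA, ND, JA]
Visit OT; enqueue SF → queue [KA, ND, JA, SF]
Visit KA → queue [ND, JA, SF]
Visit ND → queue [JA, SF]
Visit JA; enqueue HL → queue [SF, HL]
Visit SF → queue [HL]
Visit HL → queue []

Visit order: HH, FQ, NL, RO, MU, TM, BP, CP, GV, LQ, OT, KA, ND, JA, SF, HL

KA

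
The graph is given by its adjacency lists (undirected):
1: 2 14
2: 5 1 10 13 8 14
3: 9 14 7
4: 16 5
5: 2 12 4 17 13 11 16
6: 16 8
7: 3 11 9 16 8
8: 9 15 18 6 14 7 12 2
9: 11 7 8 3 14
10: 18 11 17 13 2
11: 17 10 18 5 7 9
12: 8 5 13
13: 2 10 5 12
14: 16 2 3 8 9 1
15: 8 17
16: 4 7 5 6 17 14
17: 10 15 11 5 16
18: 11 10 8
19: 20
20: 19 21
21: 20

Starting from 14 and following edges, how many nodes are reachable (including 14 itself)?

18

BFS from 14 visits: 14, 1, 2, 3, 8, 9, 16, 5, 10, 13, 7, 6, 12, 15, 18, 11, 4, 17
Reachable nodes: 18 of 21 total.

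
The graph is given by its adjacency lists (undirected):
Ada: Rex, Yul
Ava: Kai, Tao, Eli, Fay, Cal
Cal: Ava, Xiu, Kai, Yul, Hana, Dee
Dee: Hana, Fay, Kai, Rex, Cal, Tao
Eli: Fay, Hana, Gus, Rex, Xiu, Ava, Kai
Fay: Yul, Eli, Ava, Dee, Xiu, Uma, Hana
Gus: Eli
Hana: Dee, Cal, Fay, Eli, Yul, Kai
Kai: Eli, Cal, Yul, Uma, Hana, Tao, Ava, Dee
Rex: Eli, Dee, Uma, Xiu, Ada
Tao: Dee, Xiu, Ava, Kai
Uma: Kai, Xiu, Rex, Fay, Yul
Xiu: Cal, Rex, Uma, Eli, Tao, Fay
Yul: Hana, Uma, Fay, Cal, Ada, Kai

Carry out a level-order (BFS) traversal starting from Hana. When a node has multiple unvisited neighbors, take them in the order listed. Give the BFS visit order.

Hana Dee Cal Fay Eli Yul Kai Rex Tao Ava Xiu Uma Gus Ada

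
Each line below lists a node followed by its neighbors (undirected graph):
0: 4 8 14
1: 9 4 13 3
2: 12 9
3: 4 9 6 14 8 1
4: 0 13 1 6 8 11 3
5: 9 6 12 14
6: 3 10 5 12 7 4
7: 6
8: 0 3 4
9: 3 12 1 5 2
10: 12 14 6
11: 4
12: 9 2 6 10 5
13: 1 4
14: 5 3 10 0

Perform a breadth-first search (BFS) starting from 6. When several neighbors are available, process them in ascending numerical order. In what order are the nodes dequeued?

6, 3, 4, 5, 7, 10, 12, 1, 8, 9, 14, 0, 11, 13, 2

Visit 6; enqueue 3, 4, 5, 7, 10, 12 → queue [3, 4, 5, 7, 10, 12]
Visit 3; enqueue 1, 8, 9, 14 → queue [4, 5, 7, 10, 12, 1, 8, 9, 14]
Visit 4; enqueue 0, 11, 13 → queue [5, 7, 10, 12, 1, 8, 9, 14, 0, 11, 13]
Visit 5 → queue [7, 10, 12, 1, 8, 9, 14, 0, 11, 13]
Visit 7 → queue [10, 12, 1, 8, 9, 14, 0, 11, 13]
Visit 10 → queue [12, 1, 8, 9, 14, 0, 11, 13]
Visit 12; enqueue 2 → queue [1, 8, 9, 14, 0, 11, 13, 2]
Visit 1 → queue [8, 9, 14, 0, 11, 13, 2]
Visit 8 → queue [9, 14, 0, 11, 13, 2]
Visit 9 → queue [14, 0, 11, 13, 2]
Visit 14 → queue [0, 11, 13, 2]
Visit 0 → queue [11, 13, 2]
Visit 11 → queue [13, 2]
Visit 13 → queue [2]
Visit 2 → queue []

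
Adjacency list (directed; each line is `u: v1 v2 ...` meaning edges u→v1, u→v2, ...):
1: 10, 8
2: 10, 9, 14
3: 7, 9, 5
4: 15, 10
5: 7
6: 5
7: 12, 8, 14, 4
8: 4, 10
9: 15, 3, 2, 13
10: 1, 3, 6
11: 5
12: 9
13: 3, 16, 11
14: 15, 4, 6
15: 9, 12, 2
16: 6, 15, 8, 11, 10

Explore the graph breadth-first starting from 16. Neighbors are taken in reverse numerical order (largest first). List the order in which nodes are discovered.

Visit 16; enqueue 15, 11, 10, 8, 6 → queue [15, 11, 10, 8, 6]
Visit 15; enqueue 12, 9, 2 → queue [11, 10, 8, 6, 12, 9, 2]
Visit 11; enqueue 5 → queue [10, 8, 6, 12, 9, 2, 5]
Visit 10; enqueue 3, 1 → queue [8, 6, 12, 9, 2, 5, 3, 1]
Visit 8; enqueue 4 → queue [6, 12, 9, 2, 5, 3, 1, 4]
Visit 6 → queue [12, 9, 2, 5, 3, 1, 4]
Visit 12 → queue [9, 2, 5, 3, 1, 4]
Visit 9; enqueue 13 → queue [2, 5, 3, 1, 4, 13]
Visit 2; enqueue 14 → queue [5, 3, 1, 4, 13, 14]
Visit 5; enqueue 7 → queue [3, 1, 4, 13, 14, 7]
Visit 3 → queue [1, 4, 13, 14, 7]
Visit 1 → queue [4, 13, 14, 7]
Visit 4 → queue [13, 14, 7]
Visit 13 → queue [14, 7]
Visit 14 → queue [7]
Visit 7 → queue []

16 → 15 → 11 → 10 → 8 → 6 → 12 → 9 → 2 → 5 → 3 → 1 → 4 → 13 → 14 → 7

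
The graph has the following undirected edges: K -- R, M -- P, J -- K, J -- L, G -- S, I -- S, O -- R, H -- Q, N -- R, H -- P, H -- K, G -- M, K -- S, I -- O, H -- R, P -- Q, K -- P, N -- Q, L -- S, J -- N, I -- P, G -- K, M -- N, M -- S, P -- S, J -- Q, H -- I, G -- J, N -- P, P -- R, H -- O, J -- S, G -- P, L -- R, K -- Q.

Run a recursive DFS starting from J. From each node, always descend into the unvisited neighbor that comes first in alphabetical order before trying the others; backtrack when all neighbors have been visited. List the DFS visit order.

J, G, K, H, I, O, R, L, S, M, N, P, Q

Visit J
J → G
G → K
K → H
H → I
I → O
O → R
R → L
L → S
S → M
M → N
N → P
P → Q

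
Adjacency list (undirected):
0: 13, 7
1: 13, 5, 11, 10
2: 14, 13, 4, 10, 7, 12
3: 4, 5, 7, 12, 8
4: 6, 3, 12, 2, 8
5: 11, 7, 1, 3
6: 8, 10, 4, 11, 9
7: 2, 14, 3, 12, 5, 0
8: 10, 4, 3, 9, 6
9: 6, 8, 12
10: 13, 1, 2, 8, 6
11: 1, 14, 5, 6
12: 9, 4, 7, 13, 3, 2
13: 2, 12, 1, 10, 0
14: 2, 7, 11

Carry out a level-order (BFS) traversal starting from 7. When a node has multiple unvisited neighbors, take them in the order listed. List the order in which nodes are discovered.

7 -> 2 -> 14 -> 3 -> 12 -> 5 -> 0 -> 13 -> 4 -> 10 -> 11 -> 8 -> 9 -> 1 -> 6

Visit 7; enqueue 2, 14, 3, 12, 5, 0 → queue [2, 14, 3, 12, 5, 0]
Visit 2; enqueue 13, 4, 10 → queue [14, 3, 12, 5, 0, 13, 4, 10]
Visit 14; enqueue 11 → queue [3, 12, 5, 0, 13, 4, 10, 11]
Visit 3; enqueue 8 → queue [12, 5, 0, 13, 4, 10, 11, 8]
Visit 12; enqueue 9 → queue [5, 0, 13, 4, 10, 11, 8, 9]
Visit 5; enqueue 1 → queue [0, 13, 4, 10, 11, 8, 9, 1]
Visit 0 → queue [13, 4, 10, 11, 8, 9, 1]
Visit 13 → queue [4, 10, 11, 8, 9, 1]
Visit 4; enqueue 6 → queue [10, 11, 8, 9, 1, 6]
Visit 10 → queue [11, 8, 9, 1, 6]
Visit 11 → queue [8, 9, 1, 6]
Visit 8 → queue [9, 1, 6]
Visit 9 → queue [1, 6]
Visit 1 → queue [6]
Visit 6 → queue []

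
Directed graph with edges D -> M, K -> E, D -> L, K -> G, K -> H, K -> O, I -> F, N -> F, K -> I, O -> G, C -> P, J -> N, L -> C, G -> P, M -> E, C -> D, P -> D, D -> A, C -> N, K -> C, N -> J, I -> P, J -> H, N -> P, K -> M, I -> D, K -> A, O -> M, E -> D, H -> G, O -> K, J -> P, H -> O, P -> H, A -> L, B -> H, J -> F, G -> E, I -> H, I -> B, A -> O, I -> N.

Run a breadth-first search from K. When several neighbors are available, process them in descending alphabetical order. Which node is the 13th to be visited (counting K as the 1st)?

D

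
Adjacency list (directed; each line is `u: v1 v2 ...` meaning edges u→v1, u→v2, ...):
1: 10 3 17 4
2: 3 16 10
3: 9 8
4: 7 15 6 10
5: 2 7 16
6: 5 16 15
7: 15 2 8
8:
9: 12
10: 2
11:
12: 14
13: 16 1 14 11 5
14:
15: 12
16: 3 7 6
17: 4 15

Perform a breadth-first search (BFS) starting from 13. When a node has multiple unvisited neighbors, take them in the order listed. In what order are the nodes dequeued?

13, 16, 1, 14, 11, 5, 3, 7, 6, 10, 17, 4, 2, 9, 8, 15, 12

Visit 13; enqueue 16, 1, 14, 11, 5 → queue [16, 1, 14, 11, 5]
Visit 16; enqueue 3, 7, 6 → queue [1, 14, 11, 5, 3, 7, 6]
Visit 1; enqueue 10, 17, 4 → queue [14, 11, 5, 3, 7, 6, 10, 17, 4]
Visit 14 → queue [11, 5, 3, 7, 6, 10, 17, 4]
Visit 11 → queue [5, 3, 7, 6, 10, 17, 4]
Visit 5; enqueue 2 → queue [3, 7, 6, 10, 17, 4, 2]
Visit 3; enqueue 9, 8 → queue [7, 6, 10, 17, 4, 2, 9, 8]
Visit 7; enqueue 15 → queue [6, 10, 17, 4, 2, 9, 8, 15]
Visit 6 → queue [10, 17, 4, 2, 9, 8, 15]
Visit 10 → queue [17, 4, 2, 9, 8, 15]
Visit 17 → queue [4, 2, 9, 8, 15]
Visit 4 → queue [2, 9, 8, 15]
Visit 2 → queue [9, 8, 15]
Visit 9; enqueue 12 → queue [8, 15, 12]
Visit 8 → queue [15, 12]
Visit 15 → queue [12]
Visit 12 → queue []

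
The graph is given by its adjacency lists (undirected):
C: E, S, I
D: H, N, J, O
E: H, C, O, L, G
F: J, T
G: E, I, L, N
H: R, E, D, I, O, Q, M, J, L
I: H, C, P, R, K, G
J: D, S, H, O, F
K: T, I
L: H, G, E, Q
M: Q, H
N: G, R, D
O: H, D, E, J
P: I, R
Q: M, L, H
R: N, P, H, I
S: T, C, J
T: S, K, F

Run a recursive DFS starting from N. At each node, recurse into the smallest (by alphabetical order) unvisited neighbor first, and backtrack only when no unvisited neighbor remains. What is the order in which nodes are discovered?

Visit N
N → D
D → H
H → E
E → C
C → I
I → G
G → L
L → Q
Q → M
I → K
K → T
T → F
F → J
J → O
J → S
I → P
P → R

N, D, H, E, C, I, G, L, Q, M, K, T, F, J, O, S, P, R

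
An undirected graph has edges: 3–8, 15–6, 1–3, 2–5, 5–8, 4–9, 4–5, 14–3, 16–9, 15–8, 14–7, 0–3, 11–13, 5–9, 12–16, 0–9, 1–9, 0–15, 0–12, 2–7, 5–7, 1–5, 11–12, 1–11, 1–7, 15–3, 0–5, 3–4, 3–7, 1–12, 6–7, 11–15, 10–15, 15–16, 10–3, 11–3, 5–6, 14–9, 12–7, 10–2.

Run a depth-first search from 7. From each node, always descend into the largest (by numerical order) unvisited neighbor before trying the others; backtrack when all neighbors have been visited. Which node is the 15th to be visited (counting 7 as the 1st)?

4

Visit 7
7 → 14
14 → 9
9 → 16
16 → 15
15 → 11
11 → 13
11 → 12
12 → 1
1 → 5
5 → 8
8 → 3
3 → 10
10 → 2
3 → 4
3 → 0
5 → 6

Visit order: 7, 14, 9, 16, 15, 11, 13, 12, 1, 5, 8, 3, 10, 2, 4, 0, 6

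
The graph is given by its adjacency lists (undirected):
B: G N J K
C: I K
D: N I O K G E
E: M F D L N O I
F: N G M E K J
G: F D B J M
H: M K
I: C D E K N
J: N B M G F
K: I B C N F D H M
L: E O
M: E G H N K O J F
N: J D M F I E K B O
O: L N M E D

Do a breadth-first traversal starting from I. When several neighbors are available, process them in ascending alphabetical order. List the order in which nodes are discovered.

I C D E K N G O F L M B H J

Visit I; enqueue C, D, E, K, N → queue [C, D, E, K, N]
Visit C → queue [D, E, K, N]
Visit D; enqueue G, O → queue [E, K, N, G, O]
Visit E; enqueue F, L, M → queue [K, N, G, O, F, L, M]
Visit K; enqueue B, H → queue [N, G, O, F, L, M, B, H]
Visit N; enqueue J → queue [G, O, F, L, M, B, H, J]
Visit G → queue [O, F, L, M, B, H, J]
Visit O → queue [F, L, M, B, H, J]
Visit F → queue [L, M, B, H, J]
Visit L → queue [M, B, H, J]
Visit M → queue [B, H, J]
Visit B → queue [H, J]
Visit H → queue [J]
Visit J → queue []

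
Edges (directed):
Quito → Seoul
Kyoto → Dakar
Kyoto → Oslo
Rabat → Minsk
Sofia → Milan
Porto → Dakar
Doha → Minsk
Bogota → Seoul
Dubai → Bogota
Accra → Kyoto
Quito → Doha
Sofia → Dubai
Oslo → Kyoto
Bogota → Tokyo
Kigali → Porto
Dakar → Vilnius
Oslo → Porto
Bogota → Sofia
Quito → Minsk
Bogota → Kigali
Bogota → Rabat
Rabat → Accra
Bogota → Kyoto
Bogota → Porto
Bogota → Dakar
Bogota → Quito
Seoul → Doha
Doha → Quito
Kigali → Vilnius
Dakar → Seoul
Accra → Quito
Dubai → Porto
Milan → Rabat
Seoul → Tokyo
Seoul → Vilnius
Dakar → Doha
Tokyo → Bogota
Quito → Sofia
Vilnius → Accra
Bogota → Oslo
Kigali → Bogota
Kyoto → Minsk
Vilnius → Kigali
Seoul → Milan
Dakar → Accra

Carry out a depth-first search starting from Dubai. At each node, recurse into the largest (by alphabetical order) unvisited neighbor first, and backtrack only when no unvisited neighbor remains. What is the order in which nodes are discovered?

Visit Dubai
Dubai → Porto
Porto → Dakar
Dakar → Vilnius
Vilnius → Kigali
Kigali → Bogota
Bogota → Tokyo
Bogota → Sofia
Sofia → Milan
Milan → Rabat
Rabat → Minsk
Rabat → Accra
Accra → Quito
Quito → Seoul
Seoul → Doha
Accra → Kyoto
Kyoto → Oslo

Dubai, Porto, Dakar, Vilnius, Kigali, Bogota, Tokyo, Sofia, Milan, Rabat, Minsk, Accra, Quito, Seoul, Doha, Kyoto, Oslo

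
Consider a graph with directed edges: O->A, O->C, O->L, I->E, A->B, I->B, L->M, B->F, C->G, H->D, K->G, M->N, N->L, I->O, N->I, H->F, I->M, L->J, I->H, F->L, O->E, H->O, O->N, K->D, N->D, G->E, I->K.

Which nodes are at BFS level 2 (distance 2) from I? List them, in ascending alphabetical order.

A, C, D, F, G, L, N

Level 0: I
Level 1: B, E, H, K, M, O
Level 2: A, C, D, F, G, L, N
Level 3: J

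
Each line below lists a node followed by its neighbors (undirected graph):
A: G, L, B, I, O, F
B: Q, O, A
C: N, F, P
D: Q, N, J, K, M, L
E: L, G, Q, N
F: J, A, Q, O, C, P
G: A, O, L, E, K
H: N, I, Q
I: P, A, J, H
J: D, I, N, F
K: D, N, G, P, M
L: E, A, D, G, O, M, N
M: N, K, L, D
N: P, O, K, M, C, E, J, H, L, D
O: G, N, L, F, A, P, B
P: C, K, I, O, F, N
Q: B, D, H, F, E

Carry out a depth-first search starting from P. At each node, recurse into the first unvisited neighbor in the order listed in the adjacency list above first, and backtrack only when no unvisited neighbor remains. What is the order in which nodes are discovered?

P, C, N, O, G, A, L, E, Q, B, D, J, I, H, F, K, M

Visit P
P → C
C → N
N → O
O → G
G → A
A → L
L → E
E → Q
Q → B
Q → D
D → J
J → I
I → H
J → F
D → K
K → M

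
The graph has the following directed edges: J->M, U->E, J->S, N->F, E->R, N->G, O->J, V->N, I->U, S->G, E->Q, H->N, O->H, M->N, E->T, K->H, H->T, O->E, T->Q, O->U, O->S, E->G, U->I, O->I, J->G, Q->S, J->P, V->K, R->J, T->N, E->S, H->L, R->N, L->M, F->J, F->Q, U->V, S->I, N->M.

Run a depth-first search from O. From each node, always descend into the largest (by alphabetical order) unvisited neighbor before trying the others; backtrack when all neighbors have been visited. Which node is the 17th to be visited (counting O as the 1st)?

E

Visit O
O → U
U → V
V → N
N → M
N → G
N → F
F → Q
Q → S
S → I
F → J
J → P
V → K
K → H
H → T
H → L
U → E
E → R

Visit order: O, U, V, N, M, G, F, Q, S, I, J, P, K, H, T, L, E, R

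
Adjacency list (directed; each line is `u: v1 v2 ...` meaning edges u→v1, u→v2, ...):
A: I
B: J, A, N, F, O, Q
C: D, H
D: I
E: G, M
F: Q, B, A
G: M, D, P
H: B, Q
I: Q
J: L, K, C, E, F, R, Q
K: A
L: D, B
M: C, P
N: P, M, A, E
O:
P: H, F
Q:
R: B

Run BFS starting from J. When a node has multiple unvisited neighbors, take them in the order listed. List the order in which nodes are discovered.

J L K C E F R Q D B A H G M I N O P

Visit J; enqueue L, K, C, E, F, R, Q → queue [L, K, C, E, F, R, Q]
Visit L; enqueue D, B → queue [K, C, E, F, R, Q, D, B]
Visit K; enqueue A → queue [C, E, F, R, Q, D, B, A]
Visit C; enqueue H → queue [E, F, R, Q, D, B, A, H]
Visit E; enqueue G, M → queue [F, R, Q, D, B, A, H, G, M]
Visit F → queue [R, Q, D, B, A, H, G, M]
Visit R → queue [Q, D, B, A, H, G, M]
Visit Q → queue [D, B, A, H, G, M]
Visit D; enqueue I → queue [B, A, H, G, M, I]
Visit B; enqueue N, O → queue [A, H, G, M, I, N, O]
Visit A → queue [H, G, M, I, N, O]
Visit H → queue [G, M, I, N, O]
Visit G; enqueue P → queue [M, I, N, O, P]
Visit M → queue [I, N, O, P]
Visit I → queue [N, O, P]
Visit N → queue [O, P]
Visit O → queue [P]
Visit P → queue []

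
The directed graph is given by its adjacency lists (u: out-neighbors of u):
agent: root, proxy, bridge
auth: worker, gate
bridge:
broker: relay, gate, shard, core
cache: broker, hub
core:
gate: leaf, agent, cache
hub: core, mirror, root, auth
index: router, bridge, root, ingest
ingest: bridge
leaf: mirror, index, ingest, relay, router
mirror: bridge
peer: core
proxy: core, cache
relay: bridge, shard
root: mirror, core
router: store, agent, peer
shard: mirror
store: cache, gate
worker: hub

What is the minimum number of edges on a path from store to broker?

2

Level 0: store
Level 1: cache, gate
Level 2: agent, broker, hub, leaf
Level 3: auth, bridge, core, index, ingest, mirror, proxy, relay, root, router, shard
Level 4: peer, worker
broker first appears at level 2.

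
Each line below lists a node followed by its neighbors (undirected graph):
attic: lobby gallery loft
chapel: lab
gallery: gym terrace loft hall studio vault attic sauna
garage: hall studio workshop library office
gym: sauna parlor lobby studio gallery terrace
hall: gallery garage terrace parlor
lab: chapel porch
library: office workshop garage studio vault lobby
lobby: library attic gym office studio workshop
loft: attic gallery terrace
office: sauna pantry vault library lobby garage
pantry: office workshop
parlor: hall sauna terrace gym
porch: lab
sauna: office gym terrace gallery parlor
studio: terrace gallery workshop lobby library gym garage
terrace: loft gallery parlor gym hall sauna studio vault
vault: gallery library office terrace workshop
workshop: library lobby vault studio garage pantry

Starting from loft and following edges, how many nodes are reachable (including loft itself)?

BFS from loft visits: loft, terrace, gallery, attic, vault, studio, sauna, parlor, hall, gym, lobby, workshop, office, library, garage, pantry
Reachable nodes: 16 of 19 total.

16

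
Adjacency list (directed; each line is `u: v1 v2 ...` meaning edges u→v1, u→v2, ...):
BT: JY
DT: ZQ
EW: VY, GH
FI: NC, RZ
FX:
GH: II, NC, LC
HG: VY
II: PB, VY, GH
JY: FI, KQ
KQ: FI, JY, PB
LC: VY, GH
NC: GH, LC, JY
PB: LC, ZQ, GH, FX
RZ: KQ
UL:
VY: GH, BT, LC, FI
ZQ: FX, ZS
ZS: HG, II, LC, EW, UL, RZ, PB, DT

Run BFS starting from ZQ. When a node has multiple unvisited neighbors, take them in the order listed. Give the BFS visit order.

ZQ → FX → ZS → HG → II → LC → EW → UL → RZ → PB → DT → VY → GH → KQ → BT → FI → NC → JY

Visit ZQ; enqueue FX, ZS → queue [FX, ZS]
Visit FX → queue [ZS]
Visit ZS; enqueue HG, II, LC, EW, UL, RZ, PB, DT → queue [HG, II, LC, EW, UL, RZ, PB, DT]
Visit HG; enqueue VY → queue [II, LC, EW, UL, RZ, PB, DT, VY]
Visit II; enqueue GH → queue [LC, EW, UL, RZ, PB, DT, VY, GH]
Visit LC → queue [EW, UL, RZ, PB, DT, VY, GH]
Visit EW → queue [UL, RZ, PB, DT, VY, GH]
Visit UL → queue [RZ, PB, DT, VY, GH]
Visit RZ; enqueue KQ → queue [PB, DT, VY, GH, KQ]
Visit PB → queue [DT, VY, GH, KQ]
Visit DT → queue [VY, GH, KQ]
Visit VY; enqueue BT, FI → queue [GH, KQ, BT, FI]
Visit GH; enqueue NC → queue [KQ, BT, FI, NC]
Visit KQ; enqueue JY → queue [BT, FI, NC, JY]
Visit BT → queue [FI, NC, JY]
Visit FI → queue [NC, JY]
Visit NC → queue [JY]
Visit JY → queue []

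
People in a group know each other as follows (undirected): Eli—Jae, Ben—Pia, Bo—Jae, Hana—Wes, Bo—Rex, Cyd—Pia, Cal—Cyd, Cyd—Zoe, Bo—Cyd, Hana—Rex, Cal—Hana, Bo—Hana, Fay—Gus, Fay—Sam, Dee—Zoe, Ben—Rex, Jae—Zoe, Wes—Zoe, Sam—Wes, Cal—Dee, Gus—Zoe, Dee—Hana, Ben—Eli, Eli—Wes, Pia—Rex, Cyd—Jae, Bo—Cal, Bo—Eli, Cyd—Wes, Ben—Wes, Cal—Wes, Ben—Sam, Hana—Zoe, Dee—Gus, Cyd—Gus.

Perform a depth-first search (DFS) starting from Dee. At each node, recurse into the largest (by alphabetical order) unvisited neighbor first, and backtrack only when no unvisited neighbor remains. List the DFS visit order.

Visit Dee
Dee → Zoe
Zoe → Wes
Wes → Sam
Sam → Fay
Fay → Gus
Gus → Cyd
Cyd → Pia
Pia → Rex
Rex → Hana
Hana → Cal
Cal → Bo
Bo → Jae
Jae → Eli
Eli → Ben

Dee, Zoe, Wes, Sam, Fay, Gus, Cyd, Pia, Rex, Hana, Cal, Bo, Jae, Eli, Ben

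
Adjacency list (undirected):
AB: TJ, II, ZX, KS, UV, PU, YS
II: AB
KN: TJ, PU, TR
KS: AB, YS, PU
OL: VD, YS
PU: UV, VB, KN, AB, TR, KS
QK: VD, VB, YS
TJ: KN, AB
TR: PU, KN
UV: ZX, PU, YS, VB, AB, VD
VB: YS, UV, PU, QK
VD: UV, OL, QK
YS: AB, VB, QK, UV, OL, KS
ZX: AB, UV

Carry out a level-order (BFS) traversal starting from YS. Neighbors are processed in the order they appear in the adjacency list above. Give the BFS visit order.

YS -> AB -> VB -> QK -> UV -> OL -> KS -> TJ -> II -> ZX -> PU -> VD -> KN -> TR

Visit YS; enqueue AB, VB, QK, UV, OL, KS → queue [AB, VB, QK, UV, OL, KS]
Visit AB; enqueue TJ, II, ZX, PU → queue [VB, QK, UV, OL, KS, TJ, II, ZX, PU]
Visit VB → queue [QK, UV, OL, KS, TJ, II, ZX, PU]
Visit QK; enqueue VD → queue [UV, OL, KS, TJ, II, ZX, PU, VD]
Visit UV → queue [OL, KS, TJ, II, ZX, PU, VD]
Visit OL → queue [KS, TJ, II, ZX, PU, VD]
Visit KS → queue [TJ, II, ZX, PU, VD]
Visit TJ; enqueue KN → queue [II, ZX, PU, VD, KN]
Visit II → queue [ZX, PU, VD, KN]
Visit ZX → queue [PU, VD, KN]
Visit PU; enqueue TR → queue [VD, KN, TR]
Visit VD → queue [KN, TR]
Visit KN → queue [TR]
Visit TR → queue []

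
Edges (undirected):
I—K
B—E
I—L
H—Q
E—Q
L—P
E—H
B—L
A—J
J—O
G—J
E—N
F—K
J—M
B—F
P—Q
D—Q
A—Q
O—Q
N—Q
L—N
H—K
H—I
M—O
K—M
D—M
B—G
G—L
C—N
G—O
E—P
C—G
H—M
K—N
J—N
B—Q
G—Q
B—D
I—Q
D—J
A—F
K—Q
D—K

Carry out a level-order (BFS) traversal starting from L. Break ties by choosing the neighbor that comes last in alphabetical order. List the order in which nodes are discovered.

L -> P -> N -> I -> G -> B -> Q -> E -> K -> J -> C -> H -> O -> F -> D -> A -> M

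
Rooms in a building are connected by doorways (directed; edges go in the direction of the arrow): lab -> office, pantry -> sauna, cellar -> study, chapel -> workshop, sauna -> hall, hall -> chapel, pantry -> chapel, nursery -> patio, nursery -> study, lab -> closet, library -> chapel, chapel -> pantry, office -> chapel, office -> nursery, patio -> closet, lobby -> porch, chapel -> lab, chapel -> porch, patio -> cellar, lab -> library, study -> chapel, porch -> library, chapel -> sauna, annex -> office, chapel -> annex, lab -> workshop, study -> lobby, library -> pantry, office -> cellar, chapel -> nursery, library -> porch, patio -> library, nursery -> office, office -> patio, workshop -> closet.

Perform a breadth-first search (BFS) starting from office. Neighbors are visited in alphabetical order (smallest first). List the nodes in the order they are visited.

Visit office; enqueue cellar, chapel, nursery, patio → queue [cellar, chapel, nursery, patio]
Visit cellar; enqueue study → queue [chapel, nursery, patio, study]
Visit chapel; enqueue annex, lab, pantry, porch, sauna, workshop → queue [nursery, patio, study, annex, lab, pantry, porch, sauna, workshop]
Visit nursery → queue [patio, study, annex, lab, pantry, porch, sauna, workshop]
Visit patio; enqueue closet, library → queue [study, annex, lab, pantry, porch, sauna, workshop, closet, library]
Visit study; enqueue lobby → queue [annex, lab, pantry, porch, sauna, workshop, closet, library, lobby]
Visit annex → queue [lab, pantry, porch, sauna, workshop, closet, library, lobby]
Visit lab → queue [pantry, porch, sauna, workshop, closet, library, lobby]
Visit pantry → queue [porch, sauna, workshop, closet, library, lobby]
Visit porch → queue [sauna, workshop, closet, library, lobby]
Visit sauna; enqueue hall → queue [workshop, closet, library, lobby, hall]
Visit workshop → queue [closet, library, lobby, hall]
Visit closet → queue [library, lobby, hall]
Visit library → queue [lobby, hall]
Visit lobby → queue [hall]
Visit hall → queue []

office → cellar → chapel → nursery → patio → study → annex → lab → pantry → porch → sauna → workshop → closet → library → lobby → hall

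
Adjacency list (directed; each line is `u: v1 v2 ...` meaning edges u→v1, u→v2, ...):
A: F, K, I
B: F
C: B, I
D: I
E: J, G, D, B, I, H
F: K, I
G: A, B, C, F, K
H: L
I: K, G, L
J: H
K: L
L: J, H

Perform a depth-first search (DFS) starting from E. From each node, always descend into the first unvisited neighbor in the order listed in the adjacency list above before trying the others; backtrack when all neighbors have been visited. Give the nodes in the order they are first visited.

E → J → H → L → G → A → F → K → I → B → C → D

Visit E
E → J
J → H
H → L
E → G
G → A
A → F
F → K
F → I
G → B
G → C
E → D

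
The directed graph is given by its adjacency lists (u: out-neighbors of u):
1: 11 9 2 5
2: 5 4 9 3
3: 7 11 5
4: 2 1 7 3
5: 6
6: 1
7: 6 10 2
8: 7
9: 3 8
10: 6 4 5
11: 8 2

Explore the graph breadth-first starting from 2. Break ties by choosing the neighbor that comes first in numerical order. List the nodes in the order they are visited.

2 → 3 → 4 → 5 → 9 → 7 → 11 → 1 → 6 → 8 → 10

Visit 2; enqueue 3, 4, 5, 9 → queue [3, 4, 5, 9]
Visit 3; enqueue 7, 11 → queue [4, 5, 9, 7, 11]
Visit 4; enqueue 1 → queue [5, 9, 7, 11, 1]
Visit 5; enqueue 6 → queue [9, 7, 11, 1, 6]
Visit 9; enqueue 8 → queue [7, 11, 1, 6, 8]
Visit 7; enqueue 10 → queue [11, 1, 6, 8, 10]
Visit 11 → queue [1, 6, 8, 10]
Visit 1 → queue [6, 8, 10]
Visit 6 → queue [8, 10]
Visit 8 → queue [10]
Visit 10 → queue []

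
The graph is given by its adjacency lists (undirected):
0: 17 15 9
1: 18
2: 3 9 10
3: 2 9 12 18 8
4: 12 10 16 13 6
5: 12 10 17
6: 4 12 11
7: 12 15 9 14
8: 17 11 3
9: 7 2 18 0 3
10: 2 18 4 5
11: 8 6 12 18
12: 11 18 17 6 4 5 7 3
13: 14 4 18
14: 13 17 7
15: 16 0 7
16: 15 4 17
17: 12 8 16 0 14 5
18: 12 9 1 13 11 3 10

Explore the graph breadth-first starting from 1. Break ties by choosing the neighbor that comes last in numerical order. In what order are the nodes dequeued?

1 → 18 → 13 → 12 → 11 → 10 → 9 → 3 → 14 → 4 → 17 → 7 → 6 → 5 → 8 → 2 → 0 → 16 → 15

Visit 1; enqueue 18 → queue [18]
Visit 18; enqueue 13, 12, 11, 10, 9, 3 → queue [13, 12, 11, 10, 9, 3]
Visit 13; enqueue 14, 4 → queue [12, 11, 10, 9, 3, 14, 4]
Visit 12; enqueue 17, 7, 6, 5 → queue [11, 10, 9, 3, 14, 4, 17, 7, 6, 5]
Visit 11; enqueue 8 → queue [10, 9, 3, 14, 4, 17, 7, 6, 5, 8]
Visit 10; enqueue 2 → queue [9, 3, 14, 4, 17, 7, 6, 5, 8, 2]
Visit 9; enqueue 0 → queue [3, 14, 4, 17, 7, 6, 5, 8, 2, 0]
Visit 3 → queue [14, 4, 17, 7, 6, 5, 8, 2, 0]
Visit 14 → queue [4, 17, 7, 6, 5, 8, 2, 0]
Visit 4; enqueue 16 → queue [17, 7, 6, 5, 8, 2, 0, 16]
Visit 17 → queue [7, 6, 5, 8, 2, 0, 16]
Visit 7; enqueue 15 → queue [6, 5, 8, 2, 0, 16, 15]
Visit 6 → queue [5, 8, 2, 0, 16, 15]
Visit 5 → queue [8, 2, 0, 16, 15]
Visit 8 → queue [2, 0, 16, 15]
Visit 2 → queue [0, 16, 15]
Visit 0 → queue [16, 15]
Visit 16 → queue [15]
Visit 15 → queue []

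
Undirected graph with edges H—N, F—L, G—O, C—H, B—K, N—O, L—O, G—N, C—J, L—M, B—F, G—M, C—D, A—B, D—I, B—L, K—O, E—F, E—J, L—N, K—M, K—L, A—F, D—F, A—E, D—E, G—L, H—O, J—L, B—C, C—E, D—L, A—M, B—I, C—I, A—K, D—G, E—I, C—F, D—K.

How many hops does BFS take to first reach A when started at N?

Level 0: N
Level 1: G, H, L, O
Level 2: B, C, D, F, J, K, M
Level 3: A, E, I
A first appears at level 3.

3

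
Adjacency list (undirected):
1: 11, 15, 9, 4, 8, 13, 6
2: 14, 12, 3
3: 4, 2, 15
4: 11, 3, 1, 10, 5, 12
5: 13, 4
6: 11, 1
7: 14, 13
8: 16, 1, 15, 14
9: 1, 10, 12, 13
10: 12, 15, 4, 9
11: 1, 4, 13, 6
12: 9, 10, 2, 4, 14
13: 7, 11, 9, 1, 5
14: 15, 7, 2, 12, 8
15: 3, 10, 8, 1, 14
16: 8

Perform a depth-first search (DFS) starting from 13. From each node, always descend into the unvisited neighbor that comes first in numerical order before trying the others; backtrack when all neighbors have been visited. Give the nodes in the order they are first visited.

Visit 13
13 → 1
1 → 4
4 → 3
3 → 2
2 → 12
12 → 9
9 → 10
10 → 15
15 → 8
8 → 14
14 → 7
8 → 16
4 → 5
4 → 11
11 → 6

13, 1, 4, 3, 2, 12, 9, 10, 15, 8, 14, 7, 16, 5, 11, 6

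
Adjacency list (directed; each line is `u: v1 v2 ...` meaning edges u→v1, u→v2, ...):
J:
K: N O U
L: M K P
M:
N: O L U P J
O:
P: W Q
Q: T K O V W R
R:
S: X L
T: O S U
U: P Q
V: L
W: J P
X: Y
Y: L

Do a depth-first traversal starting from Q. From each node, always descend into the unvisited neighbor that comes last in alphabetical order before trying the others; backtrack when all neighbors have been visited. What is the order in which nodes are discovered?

Q -> W -> P -> J -> V -> L -> M -> K -> U -> O -> N -> T -> S -> X -> Y -> R

Visit Q
Q → W
W → P
W → J
Q → V
V → L
L → M
L → K
K → U
K → O
K → N
Q → T
T → S
S → X
X → Y
Q → R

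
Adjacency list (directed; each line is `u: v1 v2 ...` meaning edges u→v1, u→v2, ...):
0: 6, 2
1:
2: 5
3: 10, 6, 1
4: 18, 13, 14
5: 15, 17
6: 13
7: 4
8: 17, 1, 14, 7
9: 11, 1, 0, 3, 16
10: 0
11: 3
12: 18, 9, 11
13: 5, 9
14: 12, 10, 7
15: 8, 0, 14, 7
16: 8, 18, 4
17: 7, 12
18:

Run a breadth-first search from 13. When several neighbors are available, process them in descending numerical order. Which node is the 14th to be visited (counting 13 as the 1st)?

10

Visit 13; enqueue 9, 5 → queue [9, 5]
Visit 9; enqueue 16, 11, 3, 1, 0 → queue [5, 16, 11, 3, 1, 0]
Visit 5; enqueue 17, 15 → queue [16, 11, 3, 1, 0, 17, 15]
Visit 16; enqueue 18, 8, 4 → queue [11, 3, 1, 0, 17, 15, 18, 8, 4]
Visit 11 → queue [3, 1, 0, 17, 15, 18, 8, 4]
Visit 3; enqueue 10, 6 → queue [1, 0, 17, 15, 18, 8, 4, 10, 6]
Visit 1 → queue [0, 17, 15, 18, 8, 4, 10, 6]
Visit 0; enqueue 2 → queue [17, 15, 18, 8, 4, 10, 6, 2]
Visit 17; enqueue 12, 7 → queue [15, 18, 8, 4, 10, 6, 2, 12, 7]
Visit 15; enqueue 14 → queue [18, 8, 4, 10, 6, 2, 12, 7, 14]
Visit 18 → queue [8, 4, 10, 6, 2, 12, 7, 14]
Visit 8 → queue [4, 10, 6, 2, 12, 7, 14]
Visit 4 → queue [10, 6, 2, 12, 7, 14]
Visit 10 → queue [6, 2, 12, 7, 14]
Visit 6 → queue [2, 12, 7, 14]
Visit 2 → queue [12, 7, 14]
Visit 12 → queue [7, 14]
Visit 7 → queue [14]
Visit 14 → queue []

Visit order: 13, 9, 5, 16, 11, 3, 1, 0, 17, 15, 18, 8, 4, 10, 6, 2, 12, 7, 14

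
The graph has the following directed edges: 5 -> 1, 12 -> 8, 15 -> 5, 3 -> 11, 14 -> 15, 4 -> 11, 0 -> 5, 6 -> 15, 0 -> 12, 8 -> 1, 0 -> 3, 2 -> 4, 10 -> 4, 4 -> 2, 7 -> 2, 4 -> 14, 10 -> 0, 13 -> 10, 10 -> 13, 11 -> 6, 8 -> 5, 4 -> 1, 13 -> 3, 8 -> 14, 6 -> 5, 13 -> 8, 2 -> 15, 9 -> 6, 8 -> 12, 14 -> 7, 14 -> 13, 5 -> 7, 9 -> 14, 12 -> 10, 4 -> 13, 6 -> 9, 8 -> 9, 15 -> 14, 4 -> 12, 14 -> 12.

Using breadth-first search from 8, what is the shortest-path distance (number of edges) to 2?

3

Level 0: 8
Level 1: 1, 5, 9, 12, 14
Level 2: 6, 7, 10, 13, 15
Level 3: 0, 2, 3, 4
Level 4: 11
2 first appears at level 3.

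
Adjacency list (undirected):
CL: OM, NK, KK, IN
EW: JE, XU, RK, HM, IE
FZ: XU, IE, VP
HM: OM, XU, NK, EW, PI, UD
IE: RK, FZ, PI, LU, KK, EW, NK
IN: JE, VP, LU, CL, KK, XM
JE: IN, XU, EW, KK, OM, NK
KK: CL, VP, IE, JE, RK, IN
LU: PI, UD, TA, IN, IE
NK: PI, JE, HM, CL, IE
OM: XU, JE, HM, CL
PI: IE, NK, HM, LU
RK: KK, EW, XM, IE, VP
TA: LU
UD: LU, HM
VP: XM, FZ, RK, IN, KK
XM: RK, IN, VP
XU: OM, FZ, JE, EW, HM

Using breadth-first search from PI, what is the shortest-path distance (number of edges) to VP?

3

Level 0: PI
Level 1: HM, IE, LU, NK
Level 2: CL, EW, FZ, IN, JE, KK, OM, RK, TA, UD, XU
Level 3: VP, XM
VP first appears at level 3.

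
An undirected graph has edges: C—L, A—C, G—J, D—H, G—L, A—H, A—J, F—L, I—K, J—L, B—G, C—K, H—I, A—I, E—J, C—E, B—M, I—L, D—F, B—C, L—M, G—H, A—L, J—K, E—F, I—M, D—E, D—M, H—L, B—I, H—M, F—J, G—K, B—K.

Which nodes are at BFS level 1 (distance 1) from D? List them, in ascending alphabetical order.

E, F, H, M

Level 0: D
Level 1: E, F, H, M
Level 2: A, B, C, G, I, J, L
Level 3: K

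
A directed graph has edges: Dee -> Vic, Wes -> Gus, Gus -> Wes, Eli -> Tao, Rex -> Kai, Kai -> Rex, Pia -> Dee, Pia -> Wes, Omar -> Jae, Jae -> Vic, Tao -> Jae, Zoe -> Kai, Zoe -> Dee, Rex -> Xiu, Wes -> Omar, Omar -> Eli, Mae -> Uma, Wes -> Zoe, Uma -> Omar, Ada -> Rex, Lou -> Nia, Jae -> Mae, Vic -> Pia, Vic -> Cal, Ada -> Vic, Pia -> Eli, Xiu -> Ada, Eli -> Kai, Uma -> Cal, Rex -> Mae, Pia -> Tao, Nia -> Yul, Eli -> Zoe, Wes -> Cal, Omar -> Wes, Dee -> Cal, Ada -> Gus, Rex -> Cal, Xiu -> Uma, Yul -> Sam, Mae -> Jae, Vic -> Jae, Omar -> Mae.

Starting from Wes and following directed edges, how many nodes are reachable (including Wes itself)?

17

BFS from Wes visits: Wes, Cal, Gus, Omar, Zoe, Eli, Jae, Mae, Dee, Kai, Tao, Vic, Uma, Rex, Pia, Xiu, Ada
Reachable nodes: 17 of 21 total.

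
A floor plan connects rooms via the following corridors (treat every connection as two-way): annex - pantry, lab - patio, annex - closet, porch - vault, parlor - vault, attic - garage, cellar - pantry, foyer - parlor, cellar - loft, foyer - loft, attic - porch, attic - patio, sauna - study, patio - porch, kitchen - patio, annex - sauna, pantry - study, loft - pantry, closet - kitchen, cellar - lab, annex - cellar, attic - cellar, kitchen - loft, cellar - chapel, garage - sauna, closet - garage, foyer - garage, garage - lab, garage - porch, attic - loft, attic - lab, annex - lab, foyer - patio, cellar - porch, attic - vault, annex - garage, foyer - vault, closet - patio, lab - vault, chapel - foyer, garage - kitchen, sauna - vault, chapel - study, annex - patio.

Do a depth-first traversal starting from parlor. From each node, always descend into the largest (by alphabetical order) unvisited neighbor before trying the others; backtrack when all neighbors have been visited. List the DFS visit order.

parlor → vault → sauna → study → pantry → loft → kitchen → patio → porch → garage → lab → cellar → chapel → foyer → attic → annex → closet

Visit parlor
parlor → vault
vault → sauna
sauna → study
study → pantry
pantry → loft
loft → kitchen
kitchen → patio
patio → porch
porch → garage
garage → lab
lab → cellar
cellar → chapel
chapel → foyer
cellar → attic
cellar → annex
annex → closet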